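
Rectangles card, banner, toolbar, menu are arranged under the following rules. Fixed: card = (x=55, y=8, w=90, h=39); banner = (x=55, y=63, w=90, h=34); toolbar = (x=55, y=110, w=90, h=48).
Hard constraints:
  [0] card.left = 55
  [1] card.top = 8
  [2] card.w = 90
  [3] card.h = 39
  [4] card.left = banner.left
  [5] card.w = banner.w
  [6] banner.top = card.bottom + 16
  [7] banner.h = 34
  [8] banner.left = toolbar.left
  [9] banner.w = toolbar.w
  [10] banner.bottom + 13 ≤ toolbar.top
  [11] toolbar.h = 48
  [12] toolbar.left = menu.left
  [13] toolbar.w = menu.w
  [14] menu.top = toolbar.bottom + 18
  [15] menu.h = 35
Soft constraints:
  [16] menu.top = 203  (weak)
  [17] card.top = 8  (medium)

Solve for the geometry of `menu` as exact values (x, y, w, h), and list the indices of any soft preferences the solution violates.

1. menu.x = 55  [toolbar.left = menu.left]
2. menu.w = 90  [toolbar.w = menu.w]
3. menu.y = 176  [menu.top = toolbar.bottom + 18]
4. menu.h = 35  [menu.h = 35]

menu = (x=55, y=176, w=90, h=35)
violated soft preferences: 16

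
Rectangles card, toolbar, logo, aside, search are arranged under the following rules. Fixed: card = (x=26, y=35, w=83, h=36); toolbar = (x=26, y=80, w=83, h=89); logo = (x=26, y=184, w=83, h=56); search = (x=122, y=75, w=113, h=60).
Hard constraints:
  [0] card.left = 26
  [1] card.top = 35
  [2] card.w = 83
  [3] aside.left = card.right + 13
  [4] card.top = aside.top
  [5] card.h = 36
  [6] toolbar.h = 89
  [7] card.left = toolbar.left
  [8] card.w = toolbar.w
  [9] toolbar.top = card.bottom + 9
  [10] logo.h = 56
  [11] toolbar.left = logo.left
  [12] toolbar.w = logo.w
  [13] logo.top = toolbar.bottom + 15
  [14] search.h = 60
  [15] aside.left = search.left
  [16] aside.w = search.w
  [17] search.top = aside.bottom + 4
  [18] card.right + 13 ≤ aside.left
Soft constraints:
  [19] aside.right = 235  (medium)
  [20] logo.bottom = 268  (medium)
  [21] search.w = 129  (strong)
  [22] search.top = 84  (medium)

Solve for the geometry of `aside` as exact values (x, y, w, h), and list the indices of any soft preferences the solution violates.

aside = (x=122, y=35, w=113, h=36)
violated soft preferences: 20, 21, 22

1. aside.x = 122  [aside.left = card.right + 13]
2. aside.y = 35  [card.top = aside.top]
3. aside.w = 113  [aside.w = search.w]
4. aside.h = 36  [search.top = aside.bottom + 4]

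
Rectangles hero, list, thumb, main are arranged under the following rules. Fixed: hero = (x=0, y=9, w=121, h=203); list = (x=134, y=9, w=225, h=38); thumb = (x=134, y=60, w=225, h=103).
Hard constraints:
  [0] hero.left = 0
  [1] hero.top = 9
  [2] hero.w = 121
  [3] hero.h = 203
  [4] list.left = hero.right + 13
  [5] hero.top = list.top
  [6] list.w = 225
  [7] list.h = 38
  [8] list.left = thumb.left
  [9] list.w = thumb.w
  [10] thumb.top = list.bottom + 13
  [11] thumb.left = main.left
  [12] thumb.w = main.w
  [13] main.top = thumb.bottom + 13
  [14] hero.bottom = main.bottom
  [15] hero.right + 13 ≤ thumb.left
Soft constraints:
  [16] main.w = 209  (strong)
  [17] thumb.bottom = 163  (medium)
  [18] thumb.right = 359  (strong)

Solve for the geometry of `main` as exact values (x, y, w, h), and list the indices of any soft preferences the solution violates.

1. main.x = 134  [thumb.left = main.left]
2. main.w = 225  [thumb.w = main.w]
3. main.y = 176  [main.top = thumb.bottom + 13]
4. main.h = 36  [hero.bottom = main.bottom]

main = (x=134, y=176, w=225, h=36)
violated soft preferences: 16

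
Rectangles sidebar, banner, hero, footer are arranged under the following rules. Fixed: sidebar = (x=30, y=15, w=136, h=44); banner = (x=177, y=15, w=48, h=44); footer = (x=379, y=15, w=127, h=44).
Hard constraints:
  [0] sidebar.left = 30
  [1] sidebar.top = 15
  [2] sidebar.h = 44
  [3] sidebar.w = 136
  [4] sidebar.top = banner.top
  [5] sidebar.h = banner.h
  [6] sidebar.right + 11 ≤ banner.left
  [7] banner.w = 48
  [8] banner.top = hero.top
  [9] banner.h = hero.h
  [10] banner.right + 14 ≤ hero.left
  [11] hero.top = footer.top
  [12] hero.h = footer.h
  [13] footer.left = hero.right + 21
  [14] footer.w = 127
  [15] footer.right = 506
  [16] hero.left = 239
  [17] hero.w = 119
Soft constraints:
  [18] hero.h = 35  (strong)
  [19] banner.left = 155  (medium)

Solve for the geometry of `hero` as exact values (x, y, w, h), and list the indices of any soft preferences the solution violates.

hero = (x=239, y=15, w=119, h=44)
violated soft preferences: 18, 19

1. hero.y = 15  [banner.top = hero.top]
2. hero.h = 44  [banner.h = hero.h]
3. hero.x = 239  [hero.left = 239]
4. hero.w = 119  [hero.w = 119]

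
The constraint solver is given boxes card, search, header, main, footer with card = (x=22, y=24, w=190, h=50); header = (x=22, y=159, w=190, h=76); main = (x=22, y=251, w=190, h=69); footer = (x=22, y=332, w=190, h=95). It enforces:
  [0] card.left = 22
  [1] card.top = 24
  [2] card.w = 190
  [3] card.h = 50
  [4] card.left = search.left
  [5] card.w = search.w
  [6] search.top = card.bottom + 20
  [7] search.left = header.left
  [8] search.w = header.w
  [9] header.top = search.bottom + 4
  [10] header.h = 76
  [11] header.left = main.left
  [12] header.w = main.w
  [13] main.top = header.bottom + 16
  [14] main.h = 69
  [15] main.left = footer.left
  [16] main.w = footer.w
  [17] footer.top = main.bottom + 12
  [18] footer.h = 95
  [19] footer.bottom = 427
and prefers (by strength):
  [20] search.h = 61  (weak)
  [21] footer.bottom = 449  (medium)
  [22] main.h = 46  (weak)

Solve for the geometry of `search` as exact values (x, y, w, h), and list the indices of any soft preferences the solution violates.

1. search.x = 22  [card.left = search.left]
2. search.w = 190  [card.w = search.w]
3. search.y = 94  [search.top = card.bottom + 20]
4. search.h = 61  [header.top = search.bottom + 4]

search = (x=22, y=94, w=190, h=61)
violated soft preferences: 21, 22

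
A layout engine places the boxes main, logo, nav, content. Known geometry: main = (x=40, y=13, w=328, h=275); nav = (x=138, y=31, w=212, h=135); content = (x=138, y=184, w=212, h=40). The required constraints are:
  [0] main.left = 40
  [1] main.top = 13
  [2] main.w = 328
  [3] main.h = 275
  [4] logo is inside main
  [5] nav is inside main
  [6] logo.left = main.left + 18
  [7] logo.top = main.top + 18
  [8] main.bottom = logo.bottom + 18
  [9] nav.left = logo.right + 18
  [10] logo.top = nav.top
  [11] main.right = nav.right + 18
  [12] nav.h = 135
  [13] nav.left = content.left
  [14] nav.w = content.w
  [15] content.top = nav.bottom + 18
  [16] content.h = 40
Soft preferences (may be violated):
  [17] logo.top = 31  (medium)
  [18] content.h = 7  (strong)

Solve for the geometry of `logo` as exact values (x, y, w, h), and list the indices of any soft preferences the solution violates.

1. logo.x = 58  [logo.left = main.left + 18]
2. logo.y = 31  [logo.top = main.top + 18]
3. logo.h = 239  [main.bottom = logo.bottom + 18]
4. logo.w = 62  [nav.left = logo.right + 18]

logo = (x=58, y=31, w=62, h=239)
violated soft preferences: 18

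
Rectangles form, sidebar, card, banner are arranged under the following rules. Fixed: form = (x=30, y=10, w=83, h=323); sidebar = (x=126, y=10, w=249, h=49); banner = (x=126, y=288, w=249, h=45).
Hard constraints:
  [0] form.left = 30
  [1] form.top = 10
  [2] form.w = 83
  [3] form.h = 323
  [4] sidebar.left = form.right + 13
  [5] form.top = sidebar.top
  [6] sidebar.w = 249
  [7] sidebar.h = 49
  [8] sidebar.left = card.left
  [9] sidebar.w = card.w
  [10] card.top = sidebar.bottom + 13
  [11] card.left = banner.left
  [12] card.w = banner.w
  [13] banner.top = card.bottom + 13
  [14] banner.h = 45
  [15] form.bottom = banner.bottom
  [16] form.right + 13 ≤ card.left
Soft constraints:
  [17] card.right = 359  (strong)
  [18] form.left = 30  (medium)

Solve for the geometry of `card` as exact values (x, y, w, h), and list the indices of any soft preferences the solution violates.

1. card.x = 126  [sidebar.left = card.left]
2. card.w = 249  [sidebar.w = card.w]
3. card.y = 72  [card.top = sidebar.bottom + 13]
4. card.h = 203  [banner.top = card.bottom + 13]

card = (x=126, y=72, w=249, h=203)
violated soft preferences: 17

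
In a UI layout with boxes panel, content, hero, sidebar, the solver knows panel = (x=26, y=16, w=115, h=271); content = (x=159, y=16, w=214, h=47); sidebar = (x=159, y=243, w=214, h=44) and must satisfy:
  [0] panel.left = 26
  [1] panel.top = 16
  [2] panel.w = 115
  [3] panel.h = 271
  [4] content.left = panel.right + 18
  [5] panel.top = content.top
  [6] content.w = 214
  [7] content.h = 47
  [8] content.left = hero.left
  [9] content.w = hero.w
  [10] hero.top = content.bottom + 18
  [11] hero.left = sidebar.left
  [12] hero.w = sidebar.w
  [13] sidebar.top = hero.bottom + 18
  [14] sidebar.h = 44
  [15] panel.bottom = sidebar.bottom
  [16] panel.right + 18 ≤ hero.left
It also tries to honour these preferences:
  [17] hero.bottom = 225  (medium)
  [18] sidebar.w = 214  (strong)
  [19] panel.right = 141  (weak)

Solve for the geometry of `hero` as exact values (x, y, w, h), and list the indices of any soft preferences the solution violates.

hero = (x=159, y=81, w=214, h=144)
violated soft preferences: none

1. hero.x = 159  [content.left = hero.left]
2. hero.w = 214  [content.w = hero.w]
3. hero.y = 81  [hero.top = content.bottom + 18]
4. hero.h = 144  [sidebar.top = hero.bottom + 18]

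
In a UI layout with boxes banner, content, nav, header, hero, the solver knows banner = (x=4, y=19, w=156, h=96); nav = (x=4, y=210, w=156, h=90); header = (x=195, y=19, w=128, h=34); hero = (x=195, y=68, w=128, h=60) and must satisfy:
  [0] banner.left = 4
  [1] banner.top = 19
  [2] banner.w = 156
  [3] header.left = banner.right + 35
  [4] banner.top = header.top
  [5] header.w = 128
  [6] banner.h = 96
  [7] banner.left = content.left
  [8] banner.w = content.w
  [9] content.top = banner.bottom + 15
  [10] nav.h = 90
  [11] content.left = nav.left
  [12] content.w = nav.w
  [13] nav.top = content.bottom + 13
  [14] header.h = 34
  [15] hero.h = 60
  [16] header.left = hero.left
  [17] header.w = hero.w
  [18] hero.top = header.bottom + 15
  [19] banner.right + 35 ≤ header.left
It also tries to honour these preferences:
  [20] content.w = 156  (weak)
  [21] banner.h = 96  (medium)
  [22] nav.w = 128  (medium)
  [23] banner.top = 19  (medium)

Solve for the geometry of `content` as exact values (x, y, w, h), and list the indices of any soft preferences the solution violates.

1. content.x = 4  [banner.left = content.left]
2. content.w = 156  [banner.w = content.w]
3. content.y = 130  [content.top = banner.bottom + 15]
4. content.h = 67  [nav.top = content.bottom + 13]

content = (x=4, y=130, w=156, h=67)
violated soft preferences: 22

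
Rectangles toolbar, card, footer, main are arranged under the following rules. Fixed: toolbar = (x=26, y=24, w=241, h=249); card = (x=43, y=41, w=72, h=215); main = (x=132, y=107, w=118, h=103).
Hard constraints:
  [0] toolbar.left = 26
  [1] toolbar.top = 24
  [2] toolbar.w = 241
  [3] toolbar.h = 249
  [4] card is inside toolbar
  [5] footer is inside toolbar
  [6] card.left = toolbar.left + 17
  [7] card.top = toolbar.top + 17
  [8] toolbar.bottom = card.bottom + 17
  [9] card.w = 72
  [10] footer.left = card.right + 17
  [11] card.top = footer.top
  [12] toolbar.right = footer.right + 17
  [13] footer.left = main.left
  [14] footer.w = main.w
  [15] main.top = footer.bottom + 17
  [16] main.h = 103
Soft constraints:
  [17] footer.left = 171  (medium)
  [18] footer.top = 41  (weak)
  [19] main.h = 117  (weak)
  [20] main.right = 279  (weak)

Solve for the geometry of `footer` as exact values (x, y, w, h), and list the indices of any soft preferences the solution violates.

1. footer.x = 132  [footer.left = card.right + 17]
2. footer.y = 41  [card.top = footer.top]
3. footer.w = 118  [toolbar.right = footer.right + 17]
4. footer.h = 49  [main.top = footer.bottom + 17]

footer = (x=132, y=41, w=118, h=49)
violated soft preferences: 17, 19, 20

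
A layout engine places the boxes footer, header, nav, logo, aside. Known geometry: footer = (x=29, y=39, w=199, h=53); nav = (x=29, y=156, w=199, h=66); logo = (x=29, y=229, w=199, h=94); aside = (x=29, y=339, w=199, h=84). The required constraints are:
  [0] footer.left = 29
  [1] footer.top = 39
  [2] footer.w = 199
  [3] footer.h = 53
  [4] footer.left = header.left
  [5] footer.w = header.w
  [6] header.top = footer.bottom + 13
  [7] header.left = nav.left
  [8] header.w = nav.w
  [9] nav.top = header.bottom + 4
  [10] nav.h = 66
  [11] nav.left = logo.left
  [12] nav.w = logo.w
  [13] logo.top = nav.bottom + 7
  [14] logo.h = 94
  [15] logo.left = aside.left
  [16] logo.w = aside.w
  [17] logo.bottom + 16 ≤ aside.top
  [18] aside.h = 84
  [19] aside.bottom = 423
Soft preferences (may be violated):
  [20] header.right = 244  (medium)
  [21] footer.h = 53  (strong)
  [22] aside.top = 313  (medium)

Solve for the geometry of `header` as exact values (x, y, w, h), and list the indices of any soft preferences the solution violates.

1. header.x = 29  [footer.left = header.left]
2. header.w = 199  [footer.w = header.w]
3. header.y = 105  [header.top = footer.bottom + 13]
4. header.h = 47  [nav.top = header.bottom + 4]

header = (x=29, y=105, w=199, h=47)
violated soft preferences: 20, 22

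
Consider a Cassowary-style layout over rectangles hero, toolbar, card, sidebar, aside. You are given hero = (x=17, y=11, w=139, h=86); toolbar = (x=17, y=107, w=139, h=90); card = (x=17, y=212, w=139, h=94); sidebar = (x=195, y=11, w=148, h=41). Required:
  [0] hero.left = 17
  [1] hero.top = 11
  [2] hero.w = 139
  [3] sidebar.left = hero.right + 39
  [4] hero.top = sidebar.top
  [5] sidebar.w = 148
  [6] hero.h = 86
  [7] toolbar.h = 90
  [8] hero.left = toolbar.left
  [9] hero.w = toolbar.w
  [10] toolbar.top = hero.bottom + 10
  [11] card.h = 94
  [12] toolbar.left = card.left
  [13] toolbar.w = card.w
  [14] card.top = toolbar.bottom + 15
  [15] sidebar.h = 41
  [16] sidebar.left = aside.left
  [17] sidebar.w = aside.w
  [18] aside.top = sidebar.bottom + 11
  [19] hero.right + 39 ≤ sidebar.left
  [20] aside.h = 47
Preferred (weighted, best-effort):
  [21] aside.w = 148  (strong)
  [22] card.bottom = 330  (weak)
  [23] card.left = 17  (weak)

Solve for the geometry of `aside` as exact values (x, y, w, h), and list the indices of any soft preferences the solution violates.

aside = (x=195, y=63, w=148, h=47)
violated soft preferences: 22

1. aside.x = 195  [sidebar.left = aside.left]
2. aside.w = 148  [sidebar.w = aside.w]
3. aside.y = 63  [aside.top = sidebar.bottom + 11]
4. aside.h = 47  [aside.h = 47]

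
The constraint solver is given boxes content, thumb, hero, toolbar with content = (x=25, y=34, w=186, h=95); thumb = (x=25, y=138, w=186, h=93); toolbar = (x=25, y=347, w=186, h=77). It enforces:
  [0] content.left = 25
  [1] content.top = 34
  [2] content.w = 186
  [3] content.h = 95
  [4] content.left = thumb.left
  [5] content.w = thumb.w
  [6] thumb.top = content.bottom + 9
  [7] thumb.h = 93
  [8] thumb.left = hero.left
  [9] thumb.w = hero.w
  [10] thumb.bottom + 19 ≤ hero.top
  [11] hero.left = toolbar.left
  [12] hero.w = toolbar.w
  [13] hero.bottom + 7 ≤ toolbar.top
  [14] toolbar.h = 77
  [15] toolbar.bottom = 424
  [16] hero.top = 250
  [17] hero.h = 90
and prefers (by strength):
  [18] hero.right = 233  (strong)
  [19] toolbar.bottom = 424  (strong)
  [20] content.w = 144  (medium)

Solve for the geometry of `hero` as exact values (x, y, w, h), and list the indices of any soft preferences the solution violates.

hero = (x=25, y=250, w=186, h=90)
violated soft preferences: 18, 20

1. hero.x = 25  [thumb.left = hero.left]
2. hero.w = 186  [thumb.w = hero.w]
3. hero.y = 250  [hero.top = 250]
4. hero.h = 90  [hero.h = 90]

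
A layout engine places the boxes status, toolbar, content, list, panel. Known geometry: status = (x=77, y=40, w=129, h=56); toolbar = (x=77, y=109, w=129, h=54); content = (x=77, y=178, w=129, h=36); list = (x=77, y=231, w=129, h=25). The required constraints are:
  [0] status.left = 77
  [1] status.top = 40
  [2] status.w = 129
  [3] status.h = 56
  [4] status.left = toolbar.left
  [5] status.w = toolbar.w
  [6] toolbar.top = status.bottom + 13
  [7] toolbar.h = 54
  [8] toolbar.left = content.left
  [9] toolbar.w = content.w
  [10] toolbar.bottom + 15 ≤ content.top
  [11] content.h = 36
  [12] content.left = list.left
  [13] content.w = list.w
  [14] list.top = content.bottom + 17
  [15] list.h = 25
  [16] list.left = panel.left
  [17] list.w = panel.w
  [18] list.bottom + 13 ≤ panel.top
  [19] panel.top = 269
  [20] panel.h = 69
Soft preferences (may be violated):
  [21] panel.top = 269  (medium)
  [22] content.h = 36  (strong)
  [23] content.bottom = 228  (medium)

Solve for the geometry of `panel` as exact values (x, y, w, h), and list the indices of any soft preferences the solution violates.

1. panel.x = 77  [list.left = panel.left]
2. panel.w = 129  [list.w = panel.w]
3. panel.y = 269  [panel.top = 269]
4. panel.h = 69  [panel.h = 69]

panel = (x=77, y=269, w=129, h=69)
violated soft preferences: 23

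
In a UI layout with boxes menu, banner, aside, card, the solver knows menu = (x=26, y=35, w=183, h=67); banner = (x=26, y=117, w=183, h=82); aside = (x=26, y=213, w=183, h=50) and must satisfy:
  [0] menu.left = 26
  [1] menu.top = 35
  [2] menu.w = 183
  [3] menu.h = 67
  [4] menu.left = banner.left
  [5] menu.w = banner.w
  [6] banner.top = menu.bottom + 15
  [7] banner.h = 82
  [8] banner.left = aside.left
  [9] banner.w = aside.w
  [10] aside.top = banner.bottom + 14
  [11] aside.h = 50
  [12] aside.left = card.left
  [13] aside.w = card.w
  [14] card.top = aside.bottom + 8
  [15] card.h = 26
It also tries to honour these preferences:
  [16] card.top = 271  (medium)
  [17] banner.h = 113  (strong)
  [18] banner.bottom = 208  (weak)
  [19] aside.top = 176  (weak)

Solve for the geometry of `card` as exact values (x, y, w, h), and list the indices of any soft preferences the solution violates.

1. card.x = 26  [aside.left = card.left]
2. card.w = 183  [aside.w = card.w]
3. card.y = 271  [card.top = aside.bottom + 8]
4. card.h = 26  [card.h = 26]

card = (x=26, y=271, w=183, h=26)
violated soft preferences: 17, 18, 19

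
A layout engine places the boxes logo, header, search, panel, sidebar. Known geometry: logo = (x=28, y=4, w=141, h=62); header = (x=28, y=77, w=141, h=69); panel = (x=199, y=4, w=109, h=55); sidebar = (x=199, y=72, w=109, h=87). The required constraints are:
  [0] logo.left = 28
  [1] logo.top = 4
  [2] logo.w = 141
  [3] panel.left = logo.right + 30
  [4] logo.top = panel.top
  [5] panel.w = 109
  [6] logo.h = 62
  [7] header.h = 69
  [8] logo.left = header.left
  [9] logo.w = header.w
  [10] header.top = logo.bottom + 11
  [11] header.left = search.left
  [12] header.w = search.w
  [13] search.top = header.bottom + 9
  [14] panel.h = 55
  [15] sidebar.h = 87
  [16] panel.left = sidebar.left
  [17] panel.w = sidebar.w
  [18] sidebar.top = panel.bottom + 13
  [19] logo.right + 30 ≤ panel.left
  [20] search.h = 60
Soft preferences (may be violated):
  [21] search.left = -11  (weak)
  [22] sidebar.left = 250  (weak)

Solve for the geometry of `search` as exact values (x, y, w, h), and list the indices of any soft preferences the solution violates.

1. search.x = 28  [header.left = search.left]
2. search.w = 141  [header.w = search.w]
3. search.y = 155  [search.top = header.bottom + 9]
4. search.h = 60  [search.h = 60]

search = (x=28, y=155, w=141, h=60)
violated soft preferences: 21, 22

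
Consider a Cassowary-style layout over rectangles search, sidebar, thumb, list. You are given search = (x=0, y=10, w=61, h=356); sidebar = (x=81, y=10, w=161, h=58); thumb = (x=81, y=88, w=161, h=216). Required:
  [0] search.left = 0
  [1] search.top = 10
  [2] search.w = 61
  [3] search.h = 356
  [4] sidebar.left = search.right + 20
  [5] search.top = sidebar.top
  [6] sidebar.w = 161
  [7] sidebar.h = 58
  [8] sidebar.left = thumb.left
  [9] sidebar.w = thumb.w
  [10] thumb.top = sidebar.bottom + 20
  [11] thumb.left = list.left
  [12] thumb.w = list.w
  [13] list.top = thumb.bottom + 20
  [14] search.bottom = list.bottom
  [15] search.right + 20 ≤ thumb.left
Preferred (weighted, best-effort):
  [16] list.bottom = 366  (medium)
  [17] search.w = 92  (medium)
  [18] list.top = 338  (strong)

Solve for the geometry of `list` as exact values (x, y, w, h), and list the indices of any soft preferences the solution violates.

1. list.x = 81  [thumb.left = list.left]
2. list.w = 161  [thumb.w = list.w]
3. list.y = 324  [list.top = thumb.bottom + 20]
4. list.h = 42  [search.bottom = list.bottom]

list = (x=81, y=324, w=161, h=42)
violated soft preferences: 17, 18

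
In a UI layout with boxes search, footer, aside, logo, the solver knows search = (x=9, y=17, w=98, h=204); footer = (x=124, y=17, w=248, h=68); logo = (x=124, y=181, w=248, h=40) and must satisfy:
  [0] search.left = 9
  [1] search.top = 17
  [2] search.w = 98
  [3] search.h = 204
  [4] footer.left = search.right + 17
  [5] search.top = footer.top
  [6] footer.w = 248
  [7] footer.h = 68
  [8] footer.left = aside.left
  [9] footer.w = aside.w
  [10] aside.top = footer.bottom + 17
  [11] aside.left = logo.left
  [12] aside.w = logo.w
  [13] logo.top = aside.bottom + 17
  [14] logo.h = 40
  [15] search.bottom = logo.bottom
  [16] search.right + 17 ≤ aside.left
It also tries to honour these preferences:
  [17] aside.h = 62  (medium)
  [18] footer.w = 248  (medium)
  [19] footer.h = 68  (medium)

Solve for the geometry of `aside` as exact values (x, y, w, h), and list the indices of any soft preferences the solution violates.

aside = (x=124, y=102, w=248, h=62)
violated soft preferences: none

1. aside.x = 124  [footer.left = aside.left]
2. aside.w = 248  [footer.w = aside.w]
3. aside.y = 102  [aside.top = footer.bottom + 17]
4. aside.h = 62  [logo.top = aside.bottom + 17]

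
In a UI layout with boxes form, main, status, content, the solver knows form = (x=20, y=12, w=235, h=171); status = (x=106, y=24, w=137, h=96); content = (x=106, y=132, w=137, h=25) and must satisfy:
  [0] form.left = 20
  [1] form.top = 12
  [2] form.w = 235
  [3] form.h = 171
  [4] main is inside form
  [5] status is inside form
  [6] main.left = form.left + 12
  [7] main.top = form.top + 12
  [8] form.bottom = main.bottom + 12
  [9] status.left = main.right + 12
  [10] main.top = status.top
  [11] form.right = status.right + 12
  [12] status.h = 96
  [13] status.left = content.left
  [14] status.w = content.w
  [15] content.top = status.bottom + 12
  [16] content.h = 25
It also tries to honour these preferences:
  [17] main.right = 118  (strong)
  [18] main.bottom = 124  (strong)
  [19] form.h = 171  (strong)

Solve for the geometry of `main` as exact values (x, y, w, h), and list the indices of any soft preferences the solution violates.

main = (x=32, y=24, w=62, h=147)
violated soft preferences: 17, 18

1. main.x = 32  [main.left = form.left + 12]
2. main.y = 24  [main.top = form.top + 12]
3. main.h = 147  [form.bottom = main.bottom + 12]
4. main.w = 62  [status.left = main.right + 12]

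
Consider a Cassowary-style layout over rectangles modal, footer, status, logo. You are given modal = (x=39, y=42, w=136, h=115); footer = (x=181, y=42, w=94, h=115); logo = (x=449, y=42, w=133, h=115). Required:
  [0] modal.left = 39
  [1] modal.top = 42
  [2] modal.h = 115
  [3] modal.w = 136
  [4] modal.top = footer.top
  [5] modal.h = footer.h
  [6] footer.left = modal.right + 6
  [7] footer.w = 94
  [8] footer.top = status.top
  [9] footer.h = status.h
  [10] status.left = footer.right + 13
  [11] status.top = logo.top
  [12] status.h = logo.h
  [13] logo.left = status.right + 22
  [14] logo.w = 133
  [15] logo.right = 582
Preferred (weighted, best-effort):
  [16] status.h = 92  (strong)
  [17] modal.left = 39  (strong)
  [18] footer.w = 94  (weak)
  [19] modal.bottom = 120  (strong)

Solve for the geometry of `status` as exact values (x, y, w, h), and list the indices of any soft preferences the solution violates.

status = (x=288, y=42, w=139, h=115)
violated soft preferences: 16, 19

1. status.y = 42  [footer.top = status.top]
2. status.h = 115  [footer.h = status.h]
3. status.x = 288  [status.left = footer.right + 13]
4. status.w = 139  [logo.left = status.right + 22]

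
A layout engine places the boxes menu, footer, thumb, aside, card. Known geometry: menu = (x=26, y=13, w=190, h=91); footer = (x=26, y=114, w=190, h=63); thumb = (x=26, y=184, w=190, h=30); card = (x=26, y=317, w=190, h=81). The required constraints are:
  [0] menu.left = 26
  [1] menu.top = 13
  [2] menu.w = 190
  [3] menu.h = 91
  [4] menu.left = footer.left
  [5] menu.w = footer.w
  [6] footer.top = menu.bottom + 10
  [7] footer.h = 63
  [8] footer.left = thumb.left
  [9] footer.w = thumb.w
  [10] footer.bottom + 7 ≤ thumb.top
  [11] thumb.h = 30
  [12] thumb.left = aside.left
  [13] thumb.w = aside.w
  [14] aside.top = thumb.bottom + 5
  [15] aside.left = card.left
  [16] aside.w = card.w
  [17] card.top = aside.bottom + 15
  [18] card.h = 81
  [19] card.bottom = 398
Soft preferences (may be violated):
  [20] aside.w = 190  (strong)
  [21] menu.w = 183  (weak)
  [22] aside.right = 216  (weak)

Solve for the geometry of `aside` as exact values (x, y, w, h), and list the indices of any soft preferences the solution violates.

aside = (x=26, y=219, w=190, h=83)
violated soft preferences: 21

1. aside.x = 26  [thumb.left = aside.left]
2. aside.w = 190  [thumb.w = aside.w]
3. aside.y = 219  [aside.top = thumb.bottom + 5]
4. aside.h = 83  [card.top = aside.bottom + 15]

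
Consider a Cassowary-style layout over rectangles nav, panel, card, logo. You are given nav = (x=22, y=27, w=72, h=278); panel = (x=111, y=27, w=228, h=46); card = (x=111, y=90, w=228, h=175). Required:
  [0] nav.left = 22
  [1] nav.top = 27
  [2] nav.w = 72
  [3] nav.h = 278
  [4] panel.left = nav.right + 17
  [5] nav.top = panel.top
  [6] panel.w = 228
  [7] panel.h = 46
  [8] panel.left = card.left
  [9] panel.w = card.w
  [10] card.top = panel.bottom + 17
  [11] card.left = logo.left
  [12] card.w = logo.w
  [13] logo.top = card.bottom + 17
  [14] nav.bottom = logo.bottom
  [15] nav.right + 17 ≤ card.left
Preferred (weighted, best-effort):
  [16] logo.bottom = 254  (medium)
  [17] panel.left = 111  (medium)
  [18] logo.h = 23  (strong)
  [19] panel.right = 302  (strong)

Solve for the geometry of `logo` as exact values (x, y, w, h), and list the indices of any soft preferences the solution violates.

logo = (x=111, y=282, w=228, h=23)
violated soft preferences: 16, 19

1. logo.x = 111  [card.left = logo.left]
2. logo.w = 228  [card.w = logo.w]
3. logo.y = 282  [logo.top = card.bottom + 17]
4. logo.h = 23  [nav.bottom = logo.bottom]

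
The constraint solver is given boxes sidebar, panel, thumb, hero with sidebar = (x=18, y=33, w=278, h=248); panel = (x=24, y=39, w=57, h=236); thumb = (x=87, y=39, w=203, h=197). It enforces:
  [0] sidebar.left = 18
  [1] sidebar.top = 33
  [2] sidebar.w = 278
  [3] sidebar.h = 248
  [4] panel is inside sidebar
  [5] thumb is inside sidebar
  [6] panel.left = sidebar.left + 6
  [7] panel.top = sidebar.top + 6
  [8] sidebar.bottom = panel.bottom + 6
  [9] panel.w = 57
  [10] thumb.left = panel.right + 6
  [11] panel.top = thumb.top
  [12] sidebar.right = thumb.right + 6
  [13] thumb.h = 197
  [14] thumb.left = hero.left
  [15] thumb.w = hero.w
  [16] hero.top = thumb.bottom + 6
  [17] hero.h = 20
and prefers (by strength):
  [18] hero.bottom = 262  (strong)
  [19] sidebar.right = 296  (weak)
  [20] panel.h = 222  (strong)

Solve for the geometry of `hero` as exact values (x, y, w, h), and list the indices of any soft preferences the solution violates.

hero = (x=87, y=242, w=203, h=20)
violated soft preferences: 20

1. hero.x = 87  [thumb.left = hero.left]
2. hero.w = 203  [thumb.w = hero.w]
3. hero.y = 242  [hero.top = thumb.bottom + 6]
4. hero.h = 20  [hero.h = 20]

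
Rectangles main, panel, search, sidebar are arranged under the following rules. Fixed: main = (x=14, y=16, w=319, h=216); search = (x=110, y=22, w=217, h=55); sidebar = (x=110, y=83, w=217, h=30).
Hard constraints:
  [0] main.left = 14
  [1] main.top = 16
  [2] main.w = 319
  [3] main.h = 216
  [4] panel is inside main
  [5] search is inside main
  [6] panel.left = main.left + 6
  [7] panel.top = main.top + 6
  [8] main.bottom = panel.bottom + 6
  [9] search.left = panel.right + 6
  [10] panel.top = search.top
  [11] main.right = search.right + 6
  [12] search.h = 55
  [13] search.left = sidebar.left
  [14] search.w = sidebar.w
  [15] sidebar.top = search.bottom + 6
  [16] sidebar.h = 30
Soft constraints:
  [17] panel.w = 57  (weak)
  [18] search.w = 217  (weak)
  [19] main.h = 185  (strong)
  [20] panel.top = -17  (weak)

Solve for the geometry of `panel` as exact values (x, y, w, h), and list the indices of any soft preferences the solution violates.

1. panel.x = 20  [panel.left = main.left + 6]
2. panel.y = 22  [panel.top = main.top + 6]
3. panel.h = 204  [main.bottom = panel.bottom + 6]
4. panel.w = 84  [search.left = panel.right + 6]

panel = (x=20, y=22, w=84, h=204)
violated soft preferences: 17, 19, 20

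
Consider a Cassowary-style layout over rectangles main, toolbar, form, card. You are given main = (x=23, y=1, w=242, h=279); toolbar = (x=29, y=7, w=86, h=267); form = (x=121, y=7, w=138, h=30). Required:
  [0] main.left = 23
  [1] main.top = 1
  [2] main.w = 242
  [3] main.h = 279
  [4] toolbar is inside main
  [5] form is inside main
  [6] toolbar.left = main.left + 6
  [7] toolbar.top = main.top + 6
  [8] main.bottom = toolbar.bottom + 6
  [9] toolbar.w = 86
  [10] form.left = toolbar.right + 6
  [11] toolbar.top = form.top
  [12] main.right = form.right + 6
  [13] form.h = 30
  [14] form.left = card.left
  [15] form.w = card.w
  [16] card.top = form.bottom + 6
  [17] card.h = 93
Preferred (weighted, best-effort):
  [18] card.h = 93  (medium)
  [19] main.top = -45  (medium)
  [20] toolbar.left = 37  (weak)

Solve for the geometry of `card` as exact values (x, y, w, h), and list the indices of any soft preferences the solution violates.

1. card.x = 121  [form.left = card.left]
2. card.w = 138  [form.w = card.w]
3. card.y = 43  [card.top = form.bottom + 6]
4. card.h = 93  [card.h = 93]

card = (x=121, y=43, w=138, h=93)
violated soft preferences: 19, 20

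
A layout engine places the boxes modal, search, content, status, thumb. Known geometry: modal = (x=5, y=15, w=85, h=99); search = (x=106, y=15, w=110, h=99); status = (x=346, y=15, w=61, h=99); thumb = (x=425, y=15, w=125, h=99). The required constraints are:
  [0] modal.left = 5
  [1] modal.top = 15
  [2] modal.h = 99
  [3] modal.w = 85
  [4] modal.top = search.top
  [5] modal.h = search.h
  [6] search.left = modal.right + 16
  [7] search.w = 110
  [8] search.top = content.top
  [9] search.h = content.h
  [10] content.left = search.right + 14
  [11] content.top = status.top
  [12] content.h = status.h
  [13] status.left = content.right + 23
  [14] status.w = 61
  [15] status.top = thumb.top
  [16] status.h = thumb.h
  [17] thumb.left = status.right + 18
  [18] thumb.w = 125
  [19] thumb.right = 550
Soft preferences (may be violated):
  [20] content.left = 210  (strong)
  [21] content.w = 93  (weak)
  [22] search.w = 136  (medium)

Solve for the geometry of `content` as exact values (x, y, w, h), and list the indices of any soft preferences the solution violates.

1. content.y = 15  [search.top = content.top]
2. content.h = 99  [search.h = content.h]
3. content.x = 230  [content.left = search.right + 14]
4. content.w = 93  [status.left = content.right + 23]

content = (x=230, y=15, w=93, h=99)
violated soft preferences: 20, 22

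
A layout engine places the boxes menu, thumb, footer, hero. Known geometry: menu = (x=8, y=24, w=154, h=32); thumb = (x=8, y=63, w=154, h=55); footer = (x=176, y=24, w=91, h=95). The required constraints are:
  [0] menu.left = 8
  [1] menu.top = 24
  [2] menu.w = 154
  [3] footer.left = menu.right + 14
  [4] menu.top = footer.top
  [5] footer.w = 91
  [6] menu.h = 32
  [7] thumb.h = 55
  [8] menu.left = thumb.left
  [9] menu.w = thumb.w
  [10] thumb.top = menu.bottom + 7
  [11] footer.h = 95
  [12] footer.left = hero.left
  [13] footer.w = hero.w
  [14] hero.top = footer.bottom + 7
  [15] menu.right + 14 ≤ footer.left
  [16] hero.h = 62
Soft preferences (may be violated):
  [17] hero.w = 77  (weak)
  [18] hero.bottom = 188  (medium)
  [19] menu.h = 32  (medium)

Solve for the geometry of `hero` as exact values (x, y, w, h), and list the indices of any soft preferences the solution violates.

hero = (x=176, y=126, w=91, h=62)
violated soft preferences: 17

1. hero.x = 176  [footer.left = hero.left]
2. hero.w = 91  [footer.w = hero.w]
3. hero.y = 126  [hero.top = footer.bottom + 7]
4. hero.h = 62  [hero.h = 62]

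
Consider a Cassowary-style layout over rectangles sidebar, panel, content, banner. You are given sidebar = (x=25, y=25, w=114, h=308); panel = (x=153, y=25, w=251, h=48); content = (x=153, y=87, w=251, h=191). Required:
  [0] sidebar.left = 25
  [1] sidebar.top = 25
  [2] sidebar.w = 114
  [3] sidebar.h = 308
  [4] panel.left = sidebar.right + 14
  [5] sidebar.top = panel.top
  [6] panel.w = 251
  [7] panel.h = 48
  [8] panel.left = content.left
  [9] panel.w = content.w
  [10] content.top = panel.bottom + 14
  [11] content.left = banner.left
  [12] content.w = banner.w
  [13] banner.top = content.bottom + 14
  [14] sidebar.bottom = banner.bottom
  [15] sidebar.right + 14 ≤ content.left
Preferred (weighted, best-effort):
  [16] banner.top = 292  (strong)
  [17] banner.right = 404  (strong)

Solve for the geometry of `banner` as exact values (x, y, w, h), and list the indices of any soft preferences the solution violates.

1. banner.x = 153  [content.left = banner.left]
2. banner.w = 251  [content.w = banner.w]
3. banner.y = 292  [banner.top = content.bottom + 14]
4. banner.h = 41  [sidebar.bottom = banner.bottom]

banner = (x=153, y=292, w=251, h=41)
violated soft preferences: none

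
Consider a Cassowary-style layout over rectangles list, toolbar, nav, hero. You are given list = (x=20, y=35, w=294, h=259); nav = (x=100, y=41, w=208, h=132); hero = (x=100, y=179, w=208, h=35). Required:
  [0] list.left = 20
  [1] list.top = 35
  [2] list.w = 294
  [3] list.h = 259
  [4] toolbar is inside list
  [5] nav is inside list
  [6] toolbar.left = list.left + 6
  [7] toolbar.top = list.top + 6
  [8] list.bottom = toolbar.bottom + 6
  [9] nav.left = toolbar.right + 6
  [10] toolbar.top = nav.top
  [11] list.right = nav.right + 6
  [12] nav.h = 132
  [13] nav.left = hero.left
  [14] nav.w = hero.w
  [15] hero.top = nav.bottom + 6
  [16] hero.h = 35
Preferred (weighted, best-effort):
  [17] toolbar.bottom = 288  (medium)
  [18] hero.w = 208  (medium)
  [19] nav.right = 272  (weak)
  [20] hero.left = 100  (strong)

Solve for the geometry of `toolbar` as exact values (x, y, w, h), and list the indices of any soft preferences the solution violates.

toolbar = (x=26, y=41, w=68, h=247)
violated soft preferences: 19

1. toolbar.x = 26  [toolbar.left = list.left + 6]
2. toolbar.y = 41  [toolbar.top = list.top + 6]
3. toolbar.h = 247  [list.bottom = toolbar.bottom + 6]
4. toolbar.w = 68  [nav.left = toolbar.right + 6]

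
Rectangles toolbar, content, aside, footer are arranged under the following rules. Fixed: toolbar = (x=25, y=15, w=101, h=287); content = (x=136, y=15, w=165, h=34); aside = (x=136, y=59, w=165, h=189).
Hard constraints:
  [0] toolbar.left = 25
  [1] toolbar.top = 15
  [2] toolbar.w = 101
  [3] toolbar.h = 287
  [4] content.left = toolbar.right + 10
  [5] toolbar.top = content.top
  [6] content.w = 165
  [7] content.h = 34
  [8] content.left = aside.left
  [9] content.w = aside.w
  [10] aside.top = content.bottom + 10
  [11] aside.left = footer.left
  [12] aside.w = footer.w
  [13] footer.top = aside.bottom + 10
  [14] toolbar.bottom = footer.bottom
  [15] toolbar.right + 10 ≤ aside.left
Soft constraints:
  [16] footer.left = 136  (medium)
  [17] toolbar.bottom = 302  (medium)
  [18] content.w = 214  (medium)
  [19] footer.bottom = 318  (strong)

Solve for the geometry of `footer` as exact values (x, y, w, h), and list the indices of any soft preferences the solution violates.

footer = (x=136, y=258, w=165, h=44)
violated soft preferences: 18, 19

1. footer.x = 136  [aside.left = footer.left]
2. footer.w = 165  [aside.w = footer.w]
3. footer.y = 258  [footer.top = aside.bottom + 10]
4. footer.h = 44  [toolbar.bottom = footer.bottom]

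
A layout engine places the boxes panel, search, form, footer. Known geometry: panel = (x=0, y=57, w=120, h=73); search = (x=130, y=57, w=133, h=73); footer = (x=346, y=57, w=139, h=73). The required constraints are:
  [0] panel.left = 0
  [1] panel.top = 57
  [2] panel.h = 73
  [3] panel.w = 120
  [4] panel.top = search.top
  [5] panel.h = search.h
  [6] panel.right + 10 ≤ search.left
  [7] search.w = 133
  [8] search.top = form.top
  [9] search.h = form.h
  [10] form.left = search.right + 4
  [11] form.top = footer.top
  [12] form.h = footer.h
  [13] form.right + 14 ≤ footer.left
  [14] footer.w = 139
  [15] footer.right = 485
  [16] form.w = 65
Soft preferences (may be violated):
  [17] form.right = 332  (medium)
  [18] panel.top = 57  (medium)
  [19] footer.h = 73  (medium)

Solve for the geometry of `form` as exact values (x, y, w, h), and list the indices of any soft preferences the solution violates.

form = (x=267, y=57, w=65, h=73)
violated soft preferences: none

1. form.y = 57  [search.top = form.top]
2. form.h = 73  [search.h = form.h]
3. form.x = 267  [form.left = search.right + 4]
4. form.w = 65  [form.w = 65]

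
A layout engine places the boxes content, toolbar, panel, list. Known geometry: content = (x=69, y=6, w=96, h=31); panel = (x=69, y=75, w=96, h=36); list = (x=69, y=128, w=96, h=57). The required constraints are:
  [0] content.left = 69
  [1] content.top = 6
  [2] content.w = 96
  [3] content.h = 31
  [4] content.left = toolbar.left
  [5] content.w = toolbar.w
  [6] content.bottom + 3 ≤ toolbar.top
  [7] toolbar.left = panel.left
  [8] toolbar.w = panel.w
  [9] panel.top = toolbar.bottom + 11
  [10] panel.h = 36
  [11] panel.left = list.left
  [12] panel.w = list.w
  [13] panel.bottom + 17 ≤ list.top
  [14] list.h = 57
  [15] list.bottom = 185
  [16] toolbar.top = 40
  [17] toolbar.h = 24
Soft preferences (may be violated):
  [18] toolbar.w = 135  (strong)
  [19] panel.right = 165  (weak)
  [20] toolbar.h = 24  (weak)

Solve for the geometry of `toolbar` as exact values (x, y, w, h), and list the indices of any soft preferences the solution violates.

1. toolbar.x = 69  [content.left = toolbar.left]
2. toolbar.w = 96  [content.w = toolbar.w]
3. toolbar.y = 40  [toolbar.top = 40]
4. toolbar.h = 24  [toolbar.h = 24]

toolbar = (x=69, y=40, w=96, h=24)
violated soft preferences: 18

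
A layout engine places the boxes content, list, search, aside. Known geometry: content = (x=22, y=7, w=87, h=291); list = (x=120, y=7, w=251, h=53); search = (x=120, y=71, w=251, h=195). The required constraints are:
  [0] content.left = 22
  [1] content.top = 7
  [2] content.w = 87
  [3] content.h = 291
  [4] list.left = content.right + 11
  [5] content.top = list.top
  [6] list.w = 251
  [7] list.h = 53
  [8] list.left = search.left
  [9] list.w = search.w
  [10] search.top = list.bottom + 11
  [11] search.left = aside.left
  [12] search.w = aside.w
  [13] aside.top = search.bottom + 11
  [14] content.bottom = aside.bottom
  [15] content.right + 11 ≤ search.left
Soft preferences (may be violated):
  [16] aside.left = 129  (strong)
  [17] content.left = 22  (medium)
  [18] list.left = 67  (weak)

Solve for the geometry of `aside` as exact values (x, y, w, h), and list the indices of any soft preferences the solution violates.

aside = (x=120, y=277, w=251, h=21)
violated soft preferences: 16, 18

1. aside.x = 120  [search.left = aside.left]
2. aside.w = 251  [search.w = aside.w]
3. aside.y = 277  [aside.top = search.bottom + 11]
4. aside.h = 21  [content.bottom = aside.bottom]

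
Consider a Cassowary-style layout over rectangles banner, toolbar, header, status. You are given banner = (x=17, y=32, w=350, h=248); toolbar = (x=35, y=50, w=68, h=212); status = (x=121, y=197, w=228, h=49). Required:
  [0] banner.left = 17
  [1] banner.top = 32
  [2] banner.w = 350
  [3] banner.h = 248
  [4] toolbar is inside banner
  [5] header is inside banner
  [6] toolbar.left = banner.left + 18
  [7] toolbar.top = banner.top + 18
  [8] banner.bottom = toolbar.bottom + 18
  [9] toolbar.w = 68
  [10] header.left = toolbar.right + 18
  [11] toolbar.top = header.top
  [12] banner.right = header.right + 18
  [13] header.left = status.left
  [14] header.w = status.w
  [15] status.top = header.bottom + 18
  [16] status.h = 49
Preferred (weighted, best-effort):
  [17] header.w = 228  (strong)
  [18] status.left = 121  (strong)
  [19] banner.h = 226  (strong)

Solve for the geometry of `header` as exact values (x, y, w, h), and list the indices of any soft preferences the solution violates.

header = (x=121, y=50, w=228, h=129)
violated soft preferences: 19

1. header.x = 121  [header.left = toolbar.right + 18]
2. header.y = 50  [toolbar.top = header.top]
3. header.w = 228  [banner.right = header.right + 18]
4. header.h = 129  [status.top = header.bottom + 18]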